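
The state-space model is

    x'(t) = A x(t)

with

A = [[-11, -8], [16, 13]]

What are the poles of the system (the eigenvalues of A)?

-3, 5

det(sI - A) = s^2 - (tr A)s + det A, with tr A = (-11) + 13 = 2 and det A = (-11)·13 - (-8)·16 = -143 - (-128) = -15.
So p(s) = det(sI - A) = s^2 - 2s - 15.
Factor s^2 - 2s - 15: two numbers with sum 2 and product -15 are 5 and -3, so s^2 - 2s - 15 = (s - 5)(s + 3).
Hence p(s) = (s - 5) (s + 3), with roots -3, 5.
At least one eigenvalue has non-negative real part, so the system is not asymptotically stable.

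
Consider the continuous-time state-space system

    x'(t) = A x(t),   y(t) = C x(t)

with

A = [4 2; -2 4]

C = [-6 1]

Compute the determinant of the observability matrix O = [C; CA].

CA = [[-26, -8]]
Observability matrix O = [C; CA] = [[-6, 1], [-26, -8]]
det(O) = (-6)·(-8) - 1·(-26) = 48 - (-26) = 74
Since det(O) ≠ 0, rank(O) = 2 and the system is completely observable.

74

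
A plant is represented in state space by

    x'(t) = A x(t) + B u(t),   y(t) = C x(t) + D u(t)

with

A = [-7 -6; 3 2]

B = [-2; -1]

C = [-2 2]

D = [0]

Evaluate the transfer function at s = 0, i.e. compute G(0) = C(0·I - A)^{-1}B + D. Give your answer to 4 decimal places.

-11.5000

G(0) = C(-A)^{-1}B + D = -C A^{-1} B + D.
det A = 4, so A^{-1} = (1/4)·adj(A) = [[1/2, 3/2], [-3/4, -7/4]]
A^{-1} B = [-5/2, 13/4]^T
C A^{-1} B = 23/2
G(0) = D - C A^{-1} B = 0 - (23/2) = -23/2 ≈ -11.5000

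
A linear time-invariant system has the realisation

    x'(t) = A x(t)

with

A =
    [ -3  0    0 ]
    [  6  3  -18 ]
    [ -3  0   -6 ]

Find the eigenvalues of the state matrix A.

-6, -3, 3

det(sI - A) = s^3 - (tr A)s^2 + (M11 + M22 + M33)s - det A, where Mii is the 2×2 principal minor of A obtained by deleting row i and column i.
tr A = (-3) + 3 + (-6) = -6; M11 = 3·(-6) - (-18)·0 = -18 - 0 = -18; M22 = (-3)·(-6) - 0·(-3) = 18 - 0 = 18; M33 = (-3)·3 - 0·6 = -9 - 0 = -9; sum of minors = -9.
det A = (-3)·(3·(-6) - (-18)·0) - 0·(6·(-6) - (-18)·(-3)) + 0·(6·0 - 3·(-3)) = (-3)·(-18) - 0·(-90) + 0·9 = 54.
So p(s) = det(sI - A) = s^3 + 6s^2 - 9s - 54.
Rational-root test: any integer root divides -54. Testing small divisors, s = -3 works: p(-3) = -27 + 54 + 27 + (-54) = 0, so (s + 3) is a factor.
Dividing, p(s) = (s + 3)(s^2 + 3s - 18).
Factor s^2 + 3s - 18: two numbers with sum -3 and product -18 are 3 and -6, so s^2 + 3s - 18 = (s - 3)(s + 6).
Hence p(s) = (s - 3) (s + 3) (s + 6), with roots -6, -3, 3.
At least one eigenvalue has non-negative real part, so the system is not asymptotically stable.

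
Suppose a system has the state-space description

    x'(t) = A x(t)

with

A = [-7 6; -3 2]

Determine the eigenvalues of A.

-4, -1

det(sI - A) = s^2 - (tr A)s + det A, with tr A = (-7) + 2 = -5 and det A = (-7)·2 - 6·(-3) = -14 - (-18) = 4.
So p(s) = det(sI - A) = s^2 + 5s + 4.
Factor s^2 + 5s + 4: two numbers with sum -5 and product 4 are -1 and -4, so s^2 + 5s + 4 = (s + 1)(s + 4).
Hence p(s) = (s + 1) (s + 4), with roots -4, -1.
All eigenvalues have negative real part, so the system is asymptotically stable.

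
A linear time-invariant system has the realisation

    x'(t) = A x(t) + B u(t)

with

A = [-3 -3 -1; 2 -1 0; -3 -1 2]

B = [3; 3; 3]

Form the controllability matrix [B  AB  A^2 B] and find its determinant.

AB = [[-21], [3], [-6]]
A^2B = [[60], [-45], [48]]
Controllability matrix C = [B  AB  A^2B] = [[3, -21, 60], [3, 3, -45], [3, -6, 48]]
Expanding along the first row, det(C) = 3·(3·48 - (-45)·(-6)) - (-21)·(3·48 - (-45)·3) + 60·(3·(-6) - 3·3) = 3·(-126) - (-21)·279 + 60·(-27) = 3861
Since det(C) ≠ 0, rank(C) = 3 and the system is completely controllable.

3861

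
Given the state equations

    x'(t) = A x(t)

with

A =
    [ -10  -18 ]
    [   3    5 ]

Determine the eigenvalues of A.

det(sI - A) = s^2 - (tr A)s + det A, with tr A = (-10) + 5 = -5 and det A = (-10)·5 - (-18)·3 = -50 - (-54) = 4.
So p(s) = det(sI - A) = s^2 + 5s + 4.
Factor s^2 + 5s + 4: two numbers with sum -5 and product 4 are -1 and -4, so s^2 + 5s + 4 = (s + 1)(s + 4).
Hence p(s) = (s + 1) (s + 4), with roots -4, -1.
All eigenvalues have negative real part, so the system is asymptotically stable.

-4, -1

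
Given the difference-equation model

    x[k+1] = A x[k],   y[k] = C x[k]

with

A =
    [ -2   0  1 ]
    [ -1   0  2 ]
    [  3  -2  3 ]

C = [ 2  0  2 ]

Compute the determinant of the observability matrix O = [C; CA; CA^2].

240

CA = [[2, -4, 8]]
CA^2 = [[24, -16, 18]]
Observability matrix O = [C; CA; CA^2] = [[2, 0, 2], [2, -4, 8], [24, -16, 18]]
Expanding along the first row, det(O) = 2·((-4)·18 - 8·(-16)) - 0·(2·18 - 8·24) + 2·(2·(-16) - (-4)·24) = 2·56 - 0·(-156) + 2·64 = 240
Since det(O) ≠ 0, rank(O) = 3 and the system is completely observable.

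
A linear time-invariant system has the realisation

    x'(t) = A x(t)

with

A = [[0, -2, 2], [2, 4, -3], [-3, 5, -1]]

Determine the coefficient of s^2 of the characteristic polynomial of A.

-3

Expand det(sI - A) for the 3×3 matrix.
p(s) = s^3 - 3s^2 + 21s - 22.
(Check: constant term = det(-A) = (-1)^3 det A = -22; coefficient of s^2 = -tr A = -3.)
The coefficient of s^2 is -3.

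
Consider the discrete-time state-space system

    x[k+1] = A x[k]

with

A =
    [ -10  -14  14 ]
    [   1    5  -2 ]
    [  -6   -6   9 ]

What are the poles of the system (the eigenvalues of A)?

det(zI - A) = z^3 - (tr A)z^2 + (M11 + M22 + M33)z - det A, where Mii is the 2×2 principal minor of A obtained by deleting row i and column i.
tr A = (-10) + 5 + 9 = 4; M11 = 5·9 - (-2)·(-6) = 45 - 12 = 33; M22 = (-10)·9 - 14·(-6) = -90 - (-84) = -6; M33 = (-10)·5 - (-14)·1 = -50 - (-14) = -36; sum of minors = -9.
det A = (-10)·(5·9 - (-2)·(-6)) - (-14)·(1·9 - (-2)·(-6)) + 14·(1·(-6) - 5·(-6)) = (-10)·33 - (-14)·(-3) + 14·24 = -36.
So p(z) = det(zI - A) = z^3 - 4z^2 - 9z + 36.
Rational-root test: any integer root divides 36. Testing small divisors, z = -3 works: p(-3) = -27 + (-36) + 27 + 36 = 0, so (z + 3) is a factor.
Dividing, p(z) = (z + 3)(z^2 - 7z + 12).
Factor z^2 - 7z + 12: two numbers with sum 7 and product 12 are 4 and 3, so z^2 - 7z + 12 = (z - 4)(z - 3).
Hence p(z) = (z - 4) (z - 3) (z + 3), with roots -3, 3, 4.

-3, 3, 4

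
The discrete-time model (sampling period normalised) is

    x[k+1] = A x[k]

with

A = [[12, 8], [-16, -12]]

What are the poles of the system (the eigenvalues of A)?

-4, 4

det(zI - A) = z^2 - (tr A)z + det A, with tr A = 12 + (-12) = 0 and det A = 12·(-12) - 8·(-16) = -144 - (-128) = -16.
So p(z) = det(zI - A) = z^2 - 16.
Factor z^2 - 16: two numbers with sum 0 and product -16 are 4 and -4, so z^2 - 16 = (z - 4)(z + 4).
Hence p(z) = (z - 4) (z + 4), with roots -4, 4.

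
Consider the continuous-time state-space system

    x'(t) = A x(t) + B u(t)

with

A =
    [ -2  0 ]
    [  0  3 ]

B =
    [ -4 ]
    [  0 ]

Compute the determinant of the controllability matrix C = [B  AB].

0

AB = [[8], [0]]
Controllability matrix C = [B  AB] = [[-4, 8], [0, 0]]
det(C) = (-4)·0 - 8·0 = 0 - 0 = 0
Since det(C) = 0, rank(C) < 2 and the system is not completely controllable.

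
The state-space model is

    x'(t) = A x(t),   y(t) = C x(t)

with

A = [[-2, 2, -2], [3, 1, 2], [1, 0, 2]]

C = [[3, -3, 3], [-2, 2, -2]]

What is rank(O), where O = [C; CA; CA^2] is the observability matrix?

CA = [[-12, 3, -6], [8, -2, 4]]
CA^2 = [[27, -21, 18], [-18, 14, -12]]
Observability matrix O = [C; CA; CA^2] = [[3, -3, 3], [-2, 2, -2], [-12, 3, -6], [8, -2, 4], [27, -21, 18], [-18, 14, -12]]
Take the 3×3 submatrix of O formed by rows 1, 3, 5: [[3, -3, 3], [-12, 3, -6], [27, -21, 18]]. Its determinant is 3·(3·18 - (-6)·(-21)) - (-3)·((-12)·18 - (-6)·27) + 3·((-12)·(-21) - 3·27) = 3·(-72) - (-3)·(-54) + 3·171 = 135 ≠ 0.
So rank(O) ≥ 3; since O has 3 columns, rank(O) = 3.
rank(O) = 3 = n, so the pair (A, C) is completely observable.

3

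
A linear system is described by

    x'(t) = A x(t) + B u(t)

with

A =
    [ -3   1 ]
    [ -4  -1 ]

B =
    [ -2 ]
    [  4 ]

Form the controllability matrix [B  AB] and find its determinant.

AB = [[10], [4]]
Controllability matrix C = [B  AB] = [[-2, 10], [4, 4]]
det(C) = (-2)·4 - 10·4 = -8 - 40 = -48
Since det(C) ≠ 0, rank(C) = 2 and the system is completely controllable.

-48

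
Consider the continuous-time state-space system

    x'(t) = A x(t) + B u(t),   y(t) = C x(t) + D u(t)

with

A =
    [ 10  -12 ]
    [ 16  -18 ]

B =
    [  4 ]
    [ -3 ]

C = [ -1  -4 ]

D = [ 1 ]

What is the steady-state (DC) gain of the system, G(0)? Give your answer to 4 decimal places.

-39.3333

G(0) = C(-A)^{-1}B + D = -C A^{-1} B + D.
det A = 12, so A^{-1} = (1/12)·adj(A) = [[-3/2, 1], [-4/3, 5/6]]
A^{-1} B = [-9, -47/6]^T
C A^{-1} B = 121/3
G(0) = D - C A^{-1} B = 1 - (121/3) = -118/3 ≈ -39.3333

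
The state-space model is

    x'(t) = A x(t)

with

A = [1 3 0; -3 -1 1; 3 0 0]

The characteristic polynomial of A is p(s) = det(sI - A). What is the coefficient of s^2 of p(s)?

Expand det(sI - A) for the 3×3 matrix.
p(s) = s^3 + 8s - 9.
(Check: constant term = det(-A) = (-1)^3 det A = -9; coefficient of s^2 = -tr A = 0.)
The coefficient of s^2 is 0.

0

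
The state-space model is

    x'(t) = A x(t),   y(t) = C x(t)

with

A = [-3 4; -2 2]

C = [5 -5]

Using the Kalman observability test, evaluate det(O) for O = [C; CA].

CA = [[-5, 10]]
Observability matrix O = [C; CA] = [[5, -5], [-5, 10]]
det(O) = 5·10 - (-5)·(-5) = 50 - 25 = 25
Since det(O) ≠ 0, rank(O) = 2 and the system is completely observable.

25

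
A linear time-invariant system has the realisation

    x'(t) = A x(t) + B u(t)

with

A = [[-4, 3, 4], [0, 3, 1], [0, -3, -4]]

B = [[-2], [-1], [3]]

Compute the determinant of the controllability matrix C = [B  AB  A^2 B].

AB = [[17], [0], [-9]]
A^2B = [[-104], [-9], [36]]
Controllability matrix C = [B  AB  A^2B] = [[-2, 17, -104], [-1, 0, -9], [3, -9, 36]]
Expanding along the first row, det(C) = (-2)·(0·36 - (-9)·(-9)) - 17·((-1)·36 - (-9)·3) + (-104)·((-1)·(-9) - 0·3) = (-2)·(-81) - 17·(-9) + (-104)·9 = -621
Since det(C) ≠ 0, rank(C) = 3 and the system is completely controllable.

-621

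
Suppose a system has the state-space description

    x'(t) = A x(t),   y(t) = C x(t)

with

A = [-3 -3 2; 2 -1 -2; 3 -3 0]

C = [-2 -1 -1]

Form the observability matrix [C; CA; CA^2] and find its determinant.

509

CA = [[1, 10, -2]]
CA^2 = [[11, -7, -18]]
Observability matrix O = [C; CA; CA^2] = [[-2, -1, -1], [1, 10, -2], [11, -7, -18]]
Expanding along the first row, det(O) = (-2)·(10·(-18) - (-2)·(-7)) - (-1)·(1·(-18) - (-2)·11) + (-1)·(1·(-7) - 10·11) = (-2)·(-194) - (-1)·4 + (-1)·(-117) = 509
Since det(O) ≠ 0, rank(O) = 3 and the system is completely observable.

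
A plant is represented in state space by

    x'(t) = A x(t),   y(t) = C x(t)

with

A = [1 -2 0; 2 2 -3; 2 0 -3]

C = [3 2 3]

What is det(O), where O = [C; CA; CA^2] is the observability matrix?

-3648

CA = [[13, -2, -15]]
CA^2 = [[-21, -30, 51]]
Observability matrix O = [C; CA; CA^2] = [[3, 2, 3], [13, -2, -15], [-21, -30, 51]]
Expanding along the first row, det(O) = 3·((-2)·51 - (-15)·(-30)) - 2·(13·51 - (-15)·(-21)) + 3·(13·(-30) - (-2)·(-21)) = 3·(-552) - 2·348 + 3·(-432) = -3648
Since det(O) ≠ 0, rank(O) = 3 and the system is completely observable.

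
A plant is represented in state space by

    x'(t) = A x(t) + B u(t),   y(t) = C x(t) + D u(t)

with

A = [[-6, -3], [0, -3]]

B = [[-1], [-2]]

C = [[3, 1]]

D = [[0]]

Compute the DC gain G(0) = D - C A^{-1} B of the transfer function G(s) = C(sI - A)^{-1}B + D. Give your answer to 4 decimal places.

-0.1667

G(0) = C(-A)^{-1}B + D = -C A^{-1} B + D.
det A = 18, so A^{-1} = (1/18)·adj(A) = [[-1/6, 1/6], [0, -1/3]]
A^{-1} B = [-1/6, 2/3]^T
C A^{-1} B = 1/6
G(0) = D - C A^{-1} B = 0 - (1/6) = -1/6 ≈ -0.1667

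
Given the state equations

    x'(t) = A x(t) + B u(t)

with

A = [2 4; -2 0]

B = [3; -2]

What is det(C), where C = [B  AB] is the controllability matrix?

AB = [[-2], [-6]]
Controllability matrix C = [B  AB] = [[3, -2], [-2, -6]]
det(C) = 3·(-6) - (-2)·(-2) = -18 - 4 = -22
Since det(C) ≠ 0, rank(C) = 2 and the system is completely controllable.

-22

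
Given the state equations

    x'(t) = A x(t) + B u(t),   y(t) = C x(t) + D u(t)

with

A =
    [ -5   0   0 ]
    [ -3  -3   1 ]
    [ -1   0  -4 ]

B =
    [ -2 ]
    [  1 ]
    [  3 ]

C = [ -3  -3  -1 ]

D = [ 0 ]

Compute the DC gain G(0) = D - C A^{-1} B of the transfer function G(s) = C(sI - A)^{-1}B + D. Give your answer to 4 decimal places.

G(0) = C(-A)^{-1}B + D = -C A^{-1} B + D.
det A = -60, so A^{-1} = (1/-60)·adj(A) = [[-1/5, 0, 0], [13/60, -1/3, -1/12], [1/20, 0, -1/4]]
A^{-1} B = [2/5, -61/60, -17/20]^T
C A^{-1} B = 27/10
G(0) = D - C A^{-1} B = 0 - (27/10) = -27/10 ≈ -2.7000

-2.7000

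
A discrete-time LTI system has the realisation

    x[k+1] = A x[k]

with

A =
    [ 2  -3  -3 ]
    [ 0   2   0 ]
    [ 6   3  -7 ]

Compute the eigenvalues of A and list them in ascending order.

det(zI - A) = z^3 - (tr A)z^2 + (M11 + M22 + M33)z - det A, where Mii is the 2×2 principal minor of A obtained by deleting row i and column i.
tr A = 2 + 2 + (-7) = -3; M11 = 2·(-7) - 0·3 = -14 - 0 = -14; M22 = 2·(-7) - (-3)·6 = -14 - (-18) = 4; M33 = 2·2 - (-3)·0 = 4 - 0 = 4; sum of minors = -6.
det A = 2·(2·(-7) - 0·3) - (-3)·(0·(-7) - 0·6) + (-3)·(0·3 - 2·6) = 2·(-14) - (-3)·0 + (-3)·(-12) = 8.
So p(z) = det(zI - A) = z^3 + 3z^2 - 6z - 8.
Rational-root test: any integer root divides -8. Testing small divisors, z = -1 works: p(-1) = -1 + 3 + 6 + (-8) = 0, so (z + 1) is a factor.
Dividing, p(z) = (z + 1)(z^2 + 2z - 8).
Factor z^2 + 2z - 8: two numbers with sum -2 and product -8 are 2 and -4, so z^2 + 2z - 8 = (z - 2)(z + 4).
Hence p(z) = (z - 2) (z + 1) (z + 4), with roots -4, -1, 2.

-4, -1, 2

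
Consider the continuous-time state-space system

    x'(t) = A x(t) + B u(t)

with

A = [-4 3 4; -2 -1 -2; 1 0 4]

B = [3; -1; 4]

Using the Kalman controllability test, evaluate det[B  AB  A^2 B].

AB = [[1], [-13], [19]]
A^2B = [[33], [-27], [77]]
Controllability matrix C = [B  AB  A^2B] = [[3, 1, 33], [-1, -13, -27], [4, 19, 77]]
Expanding along the first row, det(C) = 3·((-13)·77 - (-27)·19) - 1·((-1)·77 - (-27)·4) + 33·((-1)·19 - (-13)·4) = 3·(-488) - 1·31 + 33·33 = -406
Since det(C) ≠ 0, rank(C) = 3 and the system is completely controllable.

-406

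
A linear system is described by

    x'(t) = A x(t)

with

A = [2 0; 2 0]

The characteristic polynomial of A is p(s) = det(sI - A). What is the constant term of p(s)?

0

For a 2×2 matrix, det(sI - A) = s^2 - (tr A)s + det A.
tr A = 2, det A = 0.
So p(s) = s^2 - 2s.
The constant term is 0.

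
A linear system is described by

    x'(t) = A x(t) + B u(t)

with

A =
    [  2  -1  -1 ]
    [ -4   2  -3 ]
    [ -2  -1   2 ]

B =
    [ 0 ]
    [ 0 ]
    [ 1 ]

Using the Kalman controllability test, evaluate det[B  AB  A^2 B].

5

AB = [[-1], [-3], [2]]
A^2B = [[-1], [-8], [9]]
Controllability matrix C = [B  AB  A^2B] = [[0, -1, -1], [0, -3, -8], [1, 2, 9]]
Expanding along the first row, det(C) = 0·((-3)·9 - (-8)·2) - (-1)·(0·9 - (-8)·1) + (-1)·(0·2 - (-3)·1) = 0·(-11) - (-1)·8 + (-1)·3 = 5
Since det(C) ≠ 0, rank(C) = 3 and the system is completely controllable.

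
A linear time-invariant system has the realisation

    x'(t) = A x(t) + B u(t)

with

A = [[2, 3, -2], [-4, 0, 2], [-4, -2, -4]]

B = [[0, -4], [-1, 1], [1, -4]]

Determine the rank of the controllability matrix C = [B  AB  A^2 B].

3

AB = [[-5, 3], [2, 8], [-2, 30]]
A^2B = [[0, -30], [16, 48], [24, -148]]
Controllability matrix C = [B  AB  A^2B] = [[0, -4, -5, 3, 0, -30], [-1, 1, 2, 8, 16, 48], [1, -4, -2, 30, 24, -148]]
Take the 3×3 submatrix of C formed by columns 1, 2, 3: [[0, -4, -5], [-1, 1, 2], [1, -4, -2]]. Its determinant is 0·(1·(-2) - 2·(-4)) - (-4)·((-1)·(-2) - 2·1) + (-5)·((-1)·(-4) - 1·1) = 0·6 - (-4)·0 + (-5)·3 = -15 ≠ 0.
So rank(C) ≥ 3; since C has 3 rows, rank(C) = 3.
rank(C) = 3 = n, so the pair (A, B) is completely controllable.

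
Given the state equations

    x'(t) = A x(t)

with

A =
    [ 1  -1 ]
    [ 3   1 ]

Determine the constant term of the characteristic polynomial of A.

4

For a 2×2 matrix, det(sI - A) = s^2 - (tr A)s + det A.
tr A = 2, det A = 4.
So p(s) = s^2 - 2s + 4.
The constant term is 4.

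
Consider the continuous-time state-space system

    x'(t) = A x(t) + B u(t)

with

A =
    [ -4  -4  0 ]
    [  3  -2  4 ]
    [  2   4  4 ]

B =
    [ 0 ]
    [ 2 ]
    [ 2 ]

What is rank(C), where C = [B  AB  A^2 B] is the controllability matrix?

AB = [[-8], [4], [16]]
A^2B = [[16], [32], [64]]
Controllability matrix C = [B  AB  A^2B] = [[0, -8, 16], [2, 4, 32], [2, 16, 64]]
det(C) = 0·(4·64 - 32·16) - (-8)·(2·64 - 32·2) + 16·(2·16 - 4·2) = 0·(-256) - (-8)·64 + 16·24 = 896 ≠ 0, so rank(C) = 3.
rank(C) = 3 = n, so the pair (A, B) is completely controllable.

3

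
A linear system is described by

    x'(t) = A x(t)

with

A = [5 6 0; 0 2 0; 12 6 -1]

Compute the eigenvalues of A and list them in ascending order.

-1, 2, 5

det(sI - A) = s^3 - (tr A)s^2 + (M11 + M22 + M33)s - det A, where Mii is the 2×2 principal minor of A obtained by deleting row i and column i.
tr A = 5 + 2 + (-1) = 6; M11 = 2·(-1) - 0·6 = -2 - 0 = -2; M22 = 5·(-1) - 0·12 = -5 - 0 = -5; M33 = 5·2 - 6·0 = 10 - 0 = 10; sum of minors = 3.
det A = 5·(2·(-1) - 0·6) - 6·(0·(-1) - 0·12) + 0·(0·6 - 2·12) = 5·(-2) - 6·0 + 0·(-24) = -10.
So p(s) = det(sI - A) = s^3 - 6s^2 + 3s + 10.
Rational-root test: any integer root divides 10. Testing small divisors, s = -1 works: p(-1) = -1 + (-6) + (-3) + 10 = 0, so (s + 1) is a factor.
Dividing, p(s) = (s + 1)(s^2 - 7s + 10).
Factor s^2 - 7s + 10: two numbers with sum 7 and product 10 are 5 and 2, so s^2 - 7s + 10 = (s - 5)(s - 2).
Hence p(s) = (s - 5) (s - 2) (s + 1), with roots -1, 2, 5.
At least one eigenvalue has non-negative real part, so the system is not asymptotically stable.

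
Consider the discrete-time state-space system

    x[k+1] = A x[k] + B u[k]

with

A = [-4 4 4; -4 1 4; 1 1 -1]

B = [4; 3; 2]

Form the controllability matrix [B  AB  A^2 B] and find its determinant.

AB = [[4], [-5], [5]]
A^2B = [[-16], [-1], [-6]]
Controllability matrix C = [B  AB  A^2B] = [[4, 4, -16], [3, -5, -1], [2, 5, -6]]
Expanding along the first row, det(C) = 4·((-5)·(-6) - (-1)·5) - 4·(3·(-6) - (-1)·2) + (-16)·(3·5 - (-5)·2) = 4·35 - 4·(-16) + (-16)·25 = -196
Since det(C) ≠ 0, rank(C) = 3 and the system is completely controllable.

-196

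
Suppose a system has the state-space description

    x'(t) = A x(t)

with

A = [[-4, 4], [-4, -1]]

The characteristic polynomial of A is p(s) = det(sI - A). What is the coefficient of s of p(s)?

5

For a 2×2 matrix, det(sI - A) = s^2 - (tr A)s + det A.
tr A = -5, det A = 20.
So p(s) = s^2 + 5s + 20.
The coefficient of s is 5.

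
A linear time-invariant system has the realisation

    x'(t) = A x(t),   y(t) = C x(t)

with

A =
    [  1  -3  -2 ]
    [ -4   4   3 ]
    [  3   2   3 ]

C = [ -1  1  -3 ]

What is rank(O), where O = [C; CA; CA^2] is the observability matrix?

3

CA = [[-14, 1, -4]]
CA^2 = [[-30, 38, 19]]
Observability matrix O = [C; CA; CA^2] = [[-1, 1, -3], [-14, 1, -4], [-30, 38, 19]]
det(O) = (-1)·(1·19 - (-4)·38) - 1·((-14)·19 - (-4)·(-30)) + (-3)·((-14)·38 - 1·(-30)) = (-1)·171 - 1·(-386) + (-3)·(-502) = 1721 ≠ 0, so rank(O) = 3.
rank(O) = 3 = n, so the pair (A, C) is completely observable.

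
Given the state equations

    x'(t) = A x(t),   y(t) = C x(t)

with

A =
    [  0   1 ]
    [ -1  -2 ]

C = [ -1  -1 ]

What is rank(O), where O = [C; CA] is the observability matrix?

CA = [[1, 1]]
Observability matrix O = [C; CA] = [[-1, -1], [1, 1]]
Every row of O is a scalar multiple of row 1 = [-1, -1] (multipliers 1, -1), so the rows span a one-dimensional space.
O ≠ 0, hence rank(O) = 1.
rank(O) = 1 < n = 2, so the pair (A, C) is not completely observable.

1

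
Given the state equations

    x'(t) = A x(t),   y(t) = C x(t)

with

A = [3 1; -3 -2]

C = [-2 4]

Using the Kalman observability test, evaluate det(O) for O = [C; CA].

CA = [[-18, -10]]
Observability matrix O = [C; CA] = [[-2, 4], [-18, -10]]
det(O) = (-2)·(-10) - 4·(-18) = 20 - (-72) = 92
Since det(O) ≠ 0, rank(O) = 2 and the system is completely observable.

92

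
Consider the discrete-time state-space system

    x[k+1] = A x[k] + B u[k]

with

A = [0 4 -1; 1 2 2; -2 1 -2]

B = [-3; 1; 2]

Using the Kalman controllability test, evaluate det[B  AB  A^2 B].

232

AB = [[2], [3], [3]]
A^2B = [[9], [14], [-7]]
Controllability matrix C = [B  AB  A^2B] = [[-3, 2, 9], [1, 3, 14], [2, 3, -7]]
Expanding along the first row, det(C) = (-3)·(3·(-7) - 14·3) - 2·(1·(-7) - 14·2) + 9·(1·3 - 3·2) = (-3)·(-63) - 2·(-35) + 9·(-3) = 232
Since det(C) ≠ 0, rank(C) = 3 and the system is completely controllable.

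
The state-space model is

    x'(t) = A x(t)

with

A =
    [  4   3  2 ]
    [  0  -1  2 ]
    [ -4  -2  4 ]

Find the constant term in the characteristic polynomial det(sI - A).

32

Expand det(sI - A) for the 3×3 matrix.
p(s) = s^3 - 7s^2 + 20s + 32.
(Check: constant term = det(-A) = (-1)^3 det A = 32; coefficient of s^2 = -tr A = -7.)
The constant term is 32.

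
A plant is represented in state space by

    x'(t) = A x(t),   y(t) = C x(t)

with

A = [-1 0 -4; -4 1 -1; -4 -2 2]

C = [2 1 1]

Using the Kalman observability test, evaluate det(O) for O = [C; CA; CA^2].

CA = [[-10, -1, -7]]
CA^2 = [[42, 13, 27]]
Observability matrix O = [C; CA; CA^2] = [[2, 1, 1], [-10, -1, -7], [42, 13, 27]]
Expanding along the first row, det(O) = 2·((-1)·27 - (-7)·13) - 1·((-10)·27 - (-7)·42) + 1·((-10)·13 - (-1)·42) = 2·64 - 1·24 + 1·(-88) = 16
Since det(O) ≠ 0, rank(O) = 3 and the system is completely observable.

16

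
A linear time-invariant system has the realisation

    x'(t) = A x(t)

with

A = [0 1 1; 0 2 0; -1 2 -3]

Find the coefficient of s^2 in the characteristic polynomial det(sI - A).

Expand det(sI - A) for the 3×3 matrix.
p(s) = s^3 + s^2 - 5s - 2.
(Check: constant term = det(-A) = (-1)^3 det A = -2; coefficient of s^2 = -tr A = 1.)
The coefficient of s^2 is 1.

1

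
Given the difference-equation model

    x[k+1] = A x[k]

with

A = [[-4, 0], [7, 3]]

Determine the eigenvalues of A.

-4, 3

det(zI - A) = z^2 - (tr A)z + det A, with tr A = (-4) + 3 = -1 and det A = (-4)·3 - 0·7 = -12 - 0 = -12.
So p(z) = det(zI - A) = z^2 + z - 12.
Factor z^2 + z - 12: two numbers with sum -1 and product -12 are 3 and -4, so z^2 + z - 12 = (z - 3)(z + 4).
Hence p(z) = (z - 3) (z + 4), with roots -4, 3.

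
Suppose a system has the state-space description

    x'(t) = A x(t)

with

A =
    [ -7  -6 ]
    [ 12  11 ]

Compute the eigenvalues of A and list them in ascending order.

det(sI - A) = s^2 - (tr A)s + det A, with tr A = (-7) + 11 = 4 and det A = (-7)·11 - (-6)·12 = -77 - (-72) = -5.
So p(s) = det(sI - A) = s^2 - 4s - 5.
Factor s^2 - 4s - 5: two numbers with sum 4 and product -5 are 5 and -1, so s^2 - 4s - 5 = (s - 5)(s + 1).
Hence p(s) = (s - 5) (s + 1), with roots -1, 5.
At least one eigenvalue has non-negative real part, so the system is not asymptotically stable.

-1, 5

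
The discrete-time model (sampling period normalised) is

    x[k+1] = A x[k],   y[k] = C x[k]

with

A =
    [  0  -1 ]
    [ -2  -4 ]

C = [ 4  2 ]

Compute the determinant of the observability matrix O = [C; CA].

CA = [[-4, -12]]
Observability matrix O = [C; CA] = [[4, 2], [-4, -12]]
det(O) = 4·(-12) - 2·(-4) = -48 - (-8) = -40
Since det(O) ≠ 0, rank(O) = 2 and the system is completely observable.

-40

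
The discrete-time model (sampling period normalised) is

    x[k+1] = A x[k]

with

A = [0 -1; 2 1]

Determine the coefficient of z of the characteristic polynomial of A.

-1

For a 2×2 matrix, det(zI - A) = z^2 - (tr A)z + det A.
tr A = 1, det A = 2.
So p(z) = z^2 - z + 2.
The coefficient of z is -1.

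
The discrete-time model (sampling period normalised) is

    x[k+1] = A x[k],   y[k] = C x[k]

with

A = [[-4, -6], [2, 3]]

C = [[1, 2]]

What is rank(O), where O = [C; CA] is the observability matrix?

CA = [[0, 0]]
Observability matrix O = [C; CA] = [[1, 2], [0, 0]]
Every row of O is a scalar multiple of row 1 = [1, 2] (multipliers 1, 0), so the rows span a one-dimensional space.
O ≠ 0, hence rank(O) = 1.
rank(O) = 1 < n = 2, so the pair (A, C) is not completely observable.

1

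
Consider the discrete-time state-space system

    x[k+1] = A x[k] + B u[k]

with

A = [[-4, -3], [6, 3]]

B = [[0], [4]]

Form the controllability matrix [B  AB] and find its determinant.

48

AB = [[-12], [12]]
Controllability matrix C = [B  AB] = [[0, -12], [4, 12]]
det(C) = 0·12 - (-12)·4 = 0 - (-48) = 48
Since det(C) ≠ 0, rank(C) = 2 and the system is completely controllable.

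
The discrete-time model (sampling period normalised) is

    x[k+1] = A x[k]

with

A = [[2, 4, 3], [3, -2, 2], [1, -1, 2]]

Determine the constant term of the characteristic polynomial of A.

Expand det(zI - A) for the 3×3 matrix.
p(z) = z^3 - 2z^2 - 17z + 23.
(Check: constant term = det(-A) = (-1)^3 det A = 23; coefficient of z^2 = -tr A = -2.)
The constant term is 23.

23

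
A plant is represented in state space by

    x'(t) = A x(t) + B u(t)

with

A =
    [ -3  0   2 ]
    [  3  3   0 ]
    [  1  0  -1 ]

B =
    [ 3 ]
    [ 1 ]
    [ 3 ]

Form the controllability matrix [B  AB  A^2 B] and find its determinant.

AB = [[-3], [12], [0]]
A^2B = [[9], [27], [-3]]
Controllability matrix C = [B  AB  A^2B] = [[3, -3, 9], [1, 12, 27], [3, 0, -3]]
Expanding along the first row, det(C) = 3·(12·(-3) - 27·0) - (-3)·(1·(-3) - 27·3) + 9·(1·0 - 12·3) = 3·(-36) - (-3)·(-84) + 9·(-36) = -684
Since det(C) ≠ 0, rank(C) = 3 and the system is completely controllable.

-684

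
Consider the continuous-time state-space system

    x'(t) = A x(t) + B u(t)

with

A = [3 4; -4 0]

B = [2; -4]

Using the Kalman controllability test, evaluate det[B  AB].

-56

AB = [[-10], [-8]]
Controllability matrix C = [B  AB] = [[2, -10], [-4, -8]]
det(C) = 2·(-8) - (-10)·(-4) = -16 - 40 = -56
Since det(C) ≠ 0, rank(C) = 2 and the system is completely controllable.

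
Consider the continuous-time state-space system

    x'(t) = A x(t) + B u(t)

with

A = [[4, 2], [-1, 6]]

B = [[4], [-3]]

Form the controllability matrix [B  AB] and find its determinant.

-58

AB = [[10], [-22]]
Controllability matrix C = [B  AB] = [[4, 10], [-3, -22]]
det(C) = 4·(-22) - 10·(-3) = -88 - (-30) = -58
Since det(C) ≠ 0, rank(C) = 2 and the system is completely controllable.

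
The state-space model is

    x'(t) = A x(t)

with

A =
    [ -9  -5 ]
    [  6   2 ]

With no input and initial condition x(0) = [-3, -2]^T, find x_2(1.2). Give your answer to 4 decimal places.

det(sI - A) = s^2 - (tr A)s + det A, with tr A = (-9) + 2 = -7 and det A = (-9)·2 - (-5)·6 = -18 - (-30) = 12.
So p(s) = det(sI - A) = s^2 + 7s + 12.
Factor s^2 + 7s + 12: two numbers with sum -7 and product 12 are -3 and -4, so s^2 + 7s + 12 = (s + 3)(s + 4).
Hence p(s) = (s + 3) (s + 4), with roots -4, -3.
The eigenvalues -4, -3 are distinct and real, so A is diagonalisable and x(t) = e^{At} x(0) = V diag(e^{λ_i t}) V^{-1} x(0), where the columns of V are the eigenvectors.
λ = -4: A - (-4)I = [[-5, -5], [6, 6]]. Row 1 gives (-5)·v1 + (-5)·v2 = 0, so take v_1 = [-1, 1]^T.
λ = -3: A - (-3)I = [[-6, -5], [6, 5]]. Row 1 gives (-6)·v1 + (-5)·v2 = 0, so take v_2 = [-5, 6]^T.
V = [v_1 v_2] = [[-1, -5], [1, 6]] has det V = -1, so V^{-1} = adj(V)/det V = [[-6, -5], [1, 1]].
Modal coordinates z(0) = V^{-1} x(0): (-6)·(-3) + (-5)·(-2) = 28; 1·(-3) + 1·(-2) = -5; so z(0) = [28, -5]^T.
x_2(t) = Σ_i (v_i)_2 · z_i(0) · e^{λ_i t} (row 2 of V times the modal terms).
x_2(1.2) = 1·28·e^{-4·1.2} + 6·(-5)·e^{-3·1.2} = 28·0.008230 + (-30)·0.027324 = -0.5893.

-0.5893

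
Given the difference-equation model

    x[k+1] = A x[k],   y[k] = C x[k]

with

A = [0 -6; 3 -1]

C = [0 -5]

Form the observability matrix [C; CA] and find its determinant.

-75

CA = [[-15, 5]]
Observability matrix O = [C; CA] = [[0, -5], [-15, 5]]
det(O) = 0·5 - (-5)·(-15) = 0 - 75 = -75
Since det(O) ≠ 0, rank(O) = 2 and the system is completely observable.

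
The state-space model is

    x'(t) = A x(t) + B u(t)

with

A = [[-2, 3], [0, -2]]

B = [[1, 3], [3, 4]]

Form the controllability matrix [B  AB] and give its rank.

AB = [[7, 6], [-6, -8]]
Controllability matrix C = [B  AB] = [[1, 3, 7, 6], [3, 4, -6, -8]]
Take the 2×2 submatrix of C formed by columns 1, 2: [[1, 3], [3, 4]]. Its determinant is 1·4 - 3·3 = 4 - 9 = -5 ≠ 0.
So rank(C) ≥ 2; since C has 2 rows, rank(C) = 2.
rank(C) = 2 = n, so the pair (A, B) is completely controllable.

2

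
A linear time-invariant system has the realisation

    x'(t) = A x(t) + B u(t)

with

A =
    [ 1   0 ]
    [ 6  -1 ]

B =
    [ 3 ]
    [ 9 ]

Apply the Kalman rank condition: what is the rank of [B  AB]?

AB = [[3], [9]]
Controllability matrix C = [B  AB] = [[3, 3], [9, 9]]
Every column of C is a scalar multiple of column 1 = [3, 9] (multipliers 1, 1), so the columns span a one-dimensional space.
C ≠ 0, hence rank(C) = 1.
rank(C) = 1 < n = 2, so the pair (A, B) is not completely controllable.

1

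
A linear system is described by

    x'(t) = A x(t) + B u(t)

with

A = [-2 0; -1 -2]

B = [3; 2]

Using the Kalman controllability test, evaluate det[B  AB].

-9

AB = [[-6], [-7]]
Controllability matrix C = [B  AB] = [[3, -6], [2, -7]]
det(C) = 3·(-7) - (-6)·2 = -21 - (-12) = -9
Since det(C) ≠ 0, rank(C) = 2 and the system is completely controllable.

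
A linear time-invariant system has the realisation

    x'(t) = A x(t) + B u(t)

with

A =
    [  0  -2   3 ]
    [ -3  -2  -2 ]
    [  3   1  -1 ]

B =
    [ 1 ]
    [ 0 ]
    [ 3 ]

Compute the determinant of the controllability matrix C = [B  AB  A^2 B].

AB = [[9], [-9], [0]]
A^2B = [[18], [-9], [18]]
Controllability matrix C = [B  AB  A^2B] = [[1, 9, 18], [0, -9, -9], [3, 0, 18]]
Expanding along the first row, det(C) = 1·((-9)·18 - (-9)·0) - 9·(0·18 - (-9)·3) + 18·(0·0 - (-9)·3) = 1·(-162) - 9·27 + 18·27 = 81
Since det(C) ≠ 0, rank(C) = 3 and the system is completely controllable.

81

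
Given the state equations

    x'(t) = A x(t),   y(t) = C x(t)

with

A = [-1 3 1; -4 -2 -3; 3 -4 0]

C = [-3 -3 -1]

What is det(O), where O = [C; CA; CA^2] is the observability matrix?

323

CA = [[12, 1, 6]]
CA^2 = [[2, 10, 9]]
Observability matrix O = [C; CA; CA^2] = [[-3, -3, -1], [12, 1, 6], [2, 10, 9]]
Expanding along the first row, det(O) = (-3)·(1·9 - 6·10) - (-3)·(12·9 - 6·2) + (-1)·(12·10 - 1·2) = (-3)·(-51) - (-3)·96 + (-1)·118 = 323
Since det(O) ≠ 0, rank(O) = 3 and the system is completely observable.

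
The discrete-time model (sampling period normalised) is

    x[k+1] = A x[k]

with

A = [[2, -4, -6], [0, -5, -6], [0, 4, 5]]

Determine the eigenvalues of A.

det(zI - A) = z^3 - (tr A)z^2 + (M11 + M22 + M33)z - det A, where Mii is the 2×2 principal minor of A obtained by deleting row i and column i.
tr A = 2 + (-5) + 5 = 2; M11 = (-5)·5 - (-6)·4 = -25 - (-24) = -1; M22 = 2·5 - (-6)·0 = 10 - 0 = 10; M33 = 2·(-5) - (-4)·0 = -10 - 0 = -10; sum of minors = -1.
det A = 2·((-5)·5 - (-6)·4) - (-4)·(0·5 - (-6)·0) + (-6)·(0·4 - (-5)·0) = 2·(-1) - (-4)·0 + (-6)·0 = -2.
So p(z) = det(zI - A) = z^3 - 2z^2 - z + 2.
Rational-root test: any integer root divides 2. Testing small divisors, z = -1 works: p(-1) = -1 + (-2) + 1 + 2 = 0, so (z + 1) is a factor.
Dividing, p(z) = (z + 1)(z^2 - 3z + 2).
Factor z^2 - 3z + 2: two numbers with sum 3 and product 2 are 2 and 1, so z^2 - 3z + 2 = (z - 2)(z - 1).
Hence p(z) = (z - 2) (z - 1) (z + 1), with roots -1, 1, 2.

-1, 1, 2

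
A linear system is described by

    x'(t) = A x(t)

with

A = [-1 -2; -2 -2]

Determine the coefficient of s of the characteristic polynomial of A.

3

For a 2×2 matrix, det(sI - A) = s^2 - (tr A)s + det A.
tr A = -3, det A = -2.
So p(s) = s^2 + 3s - 2.
The coefficient of s is 3.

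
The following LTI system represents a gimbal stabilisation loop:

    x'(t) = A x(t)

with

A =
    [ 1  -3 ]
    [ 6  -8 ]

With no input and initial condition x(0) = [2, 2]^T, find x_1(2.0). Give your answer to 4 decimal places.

det(sI - A) = s^2 - (tr A)s + det A, with tr A = 1 + (-8) = -7 and det A = 1·(-8) - (-3)·6 = -8 - (-18) = 10.
So p(s) = det(sI - A) = s^2 + 7s + 10.
Factor s^2 + 7s + 10: two numbers with sum -7 and product 10 are -2 and -5, so s^2 + 7s + 10 = (s + 2)(s + 5).
Hence p(s) = (s + 2) (s + 5), with roots -5, -2.
The eigenvalues -5, -2 are distinct and real, so A is diagonalisable and x(t) = e^{At} x(0) = V diag(e^{λ_i t}) V^{-1} x(0), where the columns of V are the eigenvectors.
λ = -5: A - (-5)I = [[6, -3], [6, -3]]. Row 1 gives 6·v1 + (-3)·v2 = 0, so take v_1 = [1, 2]^T.
λ = -2: A - (-2)I = [[3, -3], [6, -6]]. Row 1 gives 3·v1 + (-3)·v2 = 0, so take v_2 = [-1, -1]^T.
V = [v_1 v_2] = [[1, -1], [2, -1]] has det V = 1, so V^{-1} = adj(V)/det V = [[-1, 1], [-2, 1]].
Modal coordinates z(0) = V^{-1} x(0): (-1)·2 + 1·2 = 0; (-2)·2 + 1·2 = -2; so z(0) = [0, -2]^T.
x_1(t) = Σ_i (v_i)_1 · z_i(0) · e^{λ_i t} (row 1 of V times the modal terms).
x_1(2.0) = 1·0·e^{-5·2.0} + (-1)·(-2)·e^{-2·2.0} = 0·0.000045 + 2·0.018316 = 0.0366.

0.0366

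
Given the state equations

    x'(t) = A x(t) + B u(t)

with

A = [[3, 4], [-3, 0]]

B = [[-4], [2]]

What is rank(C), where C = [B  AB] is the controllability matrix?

2

AB = [[-4], [12]]
Controllability matrix C = [B  AB] = [[-4, -4], [2, 12]]
det(C) = (-4)·12 - (-4)·2 = -48 - (-8) = -40 ≠ 0, so rank(C) = 2.
rank(C) = 2 = n, so the pair (A, B) is completely controllable.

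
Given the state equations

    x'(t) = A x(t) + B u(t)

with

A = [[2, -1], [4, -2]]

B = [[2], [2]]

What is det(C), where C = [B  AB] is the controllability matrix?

4

AB = [[2], [4]]
Controllability matrix C = [B  AB] = [[2, 2], [2, 4]]
det(C) = 2·4 - 2·2 = 8 - 4 = 4
Since det(C) ≠ 0, rank(C) = 2 and the system is completely controllable.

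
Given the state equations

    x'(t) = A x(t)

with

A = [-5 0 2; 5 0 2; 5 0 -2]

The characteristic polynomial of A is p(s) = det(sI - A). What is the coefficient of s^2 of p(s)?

Expand det(sI - A) for the 3×3 matrix.
p(s) = s^3 + 7s^2.
(Check: constant term = det(-A) = (-1)^3 det A = 0; coefficient of s^2 = -tr A = 7.)
The coefficient of s^2 is 7.

7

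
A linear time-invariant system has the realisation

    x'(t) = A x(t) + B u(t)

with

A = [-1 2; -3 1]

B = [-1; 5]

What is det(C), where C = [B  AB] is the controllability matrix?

-63

AB = [[11], [8]]
Controllability matrix C = [B  AB] = [[-1, 11], [5, 8]]
det(C) = (-1)·8 - 11·5 = -8 - 55 = -63
Since det(C) ≠ 0, rank(C) = 2 and the system is completely controllable.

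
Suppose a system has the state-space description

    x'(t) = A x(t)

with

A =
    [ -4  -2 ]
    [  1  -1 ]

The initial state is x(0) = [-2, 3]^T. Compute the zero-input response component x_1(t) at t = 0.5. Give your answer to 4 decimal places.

-1.0253

det(sI - A) = s^2 - (tr A)s + det A, with tr A = (-4) + (-1) = -5 and det A = (-4)·(-1) - (-2)·1 = 4 - (-2) = 6.
So p(s) = det(sI - A) = s^2 + 5s + 6.
Factor s^2 + 5s + 6: two numbers with sum -5 and product 6 are -2 and -3, so s^2 + 5s + 6 = (s + 2)(s + 3).
Hence p(s) = (s + 2) (s + 3), with roots -3, -2.
The eigenvalues -3, -2 are distinct and real, so A is diagonalisable and x(t) = e^{At} x(0) = V diag(e^{λ_i t}) V^{-1} x(0), where the columns of V are the eigenvectors.
λ = -3: A - (-3)I = [[-1, -2], [1, 2]]. Row 1 gives (-1)·v1 + (-2)·v2 = 0, so take v_1 = [2, -1]^T.
λ = -2: A - (-2)I = [[-2, -2], [1, 1]]. Row 1 gives (-2)·v1 + (-2)·v2 = 0, so take v_2 = [-1, 1]^T.
V = [v_1 v_2] = [[2, -1], [-1, 1]] has det V = 1, so V^{-1} = adj(V)/det V = [[1, 1], [1, 2]].
Modal coordinates z(0) = V^{-1} x(0): 1·(-2) + 1·3 = 1; 1·(-2) + 2·3 = 4; so z(0) = [1, 4]^T.
x_1(t) = Σ_i (v_i)_1 · z_i(0) · e^{λ_i t} (row 1 of V times the modal terms).
x_1(0.5) = 2·1·e^{-3·0.5} + (-1)·4·e^{-2·0.5} = 2·0.223130 + (-4)·0.367879 = -1.0253.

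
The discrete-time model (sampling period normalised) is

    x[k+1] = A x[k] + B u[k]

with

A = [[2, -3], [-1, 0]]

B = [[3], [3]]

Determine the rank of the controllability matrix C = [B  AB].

1

AB = [[-3], [-3]]
Controllability matrix C = [B  AB] = [[3, -3], [3, -3]]
Every column of C is a scalar multiple of column 1 = [3, 3] (multipliers 1, -1), so the columns span a one-dimensional space.
C ≠ 0, hence rank(C) = 1.
rank(C) = 1 < n = 2, so the pair (A, B) is not completely controllable.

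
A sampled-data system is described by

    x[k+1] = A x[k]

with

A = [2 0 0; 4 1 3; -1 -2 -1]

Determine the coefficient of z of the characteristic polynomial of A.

Expand det(zI - A) for the 3×3 matrix.
p(z) = z^3 - 2z^2 + 5z - 10.
(Check: constant term = det(-A) = (-1)^3 det A = -10; coefficient of z^2 = -tr A = -2.)
The coefficient of z is 5.

5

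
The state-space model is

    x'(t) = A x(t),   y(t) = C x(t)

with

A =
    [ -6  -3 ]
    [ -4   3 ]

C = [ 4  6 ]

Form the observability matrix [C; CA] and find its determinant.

312

CA = [[-48, 6]]
Observability matrix O = [C; CA] = [[4, 6], [-48, 6]]
det(O) = 4·6 - 6·(-48) = 24 - (-288) = 312
Since det(O) ≠ 0, rank(O) = 2 and the system is completely observable.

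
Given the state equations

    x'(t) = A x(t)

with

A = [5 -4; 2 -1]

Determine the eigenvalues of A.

det(sI - A) = s^2 - (tr A)s + det A, with tr A = 5 + (-1) = 4 and det A = 5·(-1) - (-4)·2 = -5 - (-8) = 3.
So p(s) = det(sI - A) = s^2 - 4s + 3.
Factor s^2 - 4s + 3: two numbers with sum 4 and product 3 are 3 and 1, so s^2 - 4s + 3 = (s - 3)(s - 1).
Hence p(s) = (s - 3) (s - 1), with roots 1, 3.
At least one eigenvalue has non-negative real part, so the system is not asymptotically stable.

1, 3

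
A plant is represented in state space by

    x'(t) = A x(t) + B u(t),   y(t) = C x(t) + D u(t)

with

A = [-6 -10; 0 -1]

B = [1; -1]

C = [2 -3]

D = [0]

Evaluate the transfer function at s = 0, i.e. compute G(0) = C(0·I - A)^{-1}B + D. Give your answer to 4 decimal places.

6.6667

G(0) = C(-A)^{-1}B + D = -C A^{-1} B + D.
det A = 6, so A^{-1} = (1/6)·adj(A) = [[-1/6, 5/3], [0, -1]]
A^{-1} B = [-11/6, 1]^T
C A^{-1} B = -20/3
G(0) = D - C A^{-1} B = 0 - (-20/3) = 20/3 ≈ 6.6667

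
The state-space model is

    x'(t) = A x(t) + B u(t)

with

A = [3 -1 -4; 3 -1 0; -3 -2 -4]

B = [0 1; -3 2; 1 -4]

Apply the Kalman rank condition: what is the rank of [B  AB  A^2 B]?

AB = [[-1, 17], [3, 1], [2, 9]]
A^2B = [[-14, 14], [-6, 50], [-11, -89]]
Controllability matrix C = [B  AB  A^2B] = [[0, 1, -1, 17, -14, 14], [-3, 2, 3, 1, -6, 50], [1, -4, 2, 9, -11, -89]]
Take the 3×3 submatrix of C formed by columns 1, 2, 3: [[0, 1, -1], [-3, 2, 3], [1, -4, 2]]. Its determinant is 0·(2·2 - 3·(-4)) - 1·((-3)·2 - 3·1) + (-1)·((-3)·(-4) - 2·1) = 0·16 - 1·(-9) + (-1)·10 = -1 ≠ 0.
So rank(C) ≥ 3; since C has 3 rows, rank(C) = 3.
rank(C) = 3 = n, so the pair (A, B) is completely controllable.

3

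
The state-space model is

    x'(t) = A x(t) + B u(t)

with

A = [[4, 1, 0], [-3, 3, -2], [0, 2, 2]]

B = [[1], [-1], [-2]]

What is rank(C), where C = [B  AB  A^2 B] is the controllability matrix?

AB = [[3], [-2], [-6]]
A^2B = [[10], [-3], [-16]]
Controllability matrix C = [B  AB  A^2B] = [[1, 3, 10], [-1, -2, -3], [-2, -6, -16]]
det(C) = 1·((-2)·(-16) - (-3)·(-6)) - 3·((-1)·(-16) - (-3)·(-2)) + 10·((-1)·(-6) - (-2)·(-2)) = 1·14 - 3·10 + 10·2 = 4 ≠ 0, so rank(C) = 3.
rank(C) = 3 = n, so the pair (A, B) is completely controllable.

3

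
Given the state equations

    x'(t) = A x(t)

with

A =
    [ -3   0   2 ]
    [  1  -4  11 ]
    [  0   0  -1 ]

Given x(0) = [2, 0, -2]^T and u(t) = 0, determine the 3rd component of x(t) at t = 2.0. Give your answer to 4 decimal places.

det(sI - A) = s^3 - (tr A)s^2 + (M11 + M22 + M33)s - det A, where Mii is the 2×2 principal minor of A obtained by deleting row i and column i.
tr A = (-3) + (-4) + (-1) = -8; M11 = (-4)·(-1) - 11·0 = 4 - 0 = 4; M22 = (-3)·(-1) - 2·0 = 3 - 0 = 3; M33 = (-3)·(-4) - 0·1 = 12 - 0 = 12; sum of minors = 19.
det A = (-3)·((-4)·(-1) - 11·0) - 0·(1·(-1) - 11·0) + 2·(1·0 - (-4)·0) = (-3)·4 - 0·(-1) + 2·0 = -12.
So p(s) = det(sI - A) = s^3 + 8s^2 + 19s + 12.
Rational-root test: any integer root divides 12. Testing small divisors, s = -1 works: p(-1) = -1 + 8 + (-19) + 12 = 0, so (s + 1) is a factor.
Dividing, p(s) = (s + 1)(s^2 + 7s + 12).
Factor s^2 + 7s + 12: two numbers with sum -7 and product 12 are -3 and -4, so s^2 + 7s + 12 = (s + 3)(s + 4).
Hence p(s) = (s + 1) (s + 3) (s + 4), with roots -4, -3, -1.
The eigenvalues -4, -3, -1 are distinct and real, so A is diagonalisable and x(t) = e^{At} x(0) = V diag(e^{λ_i t}) V^{-1} x(0), where the columns of V are the eigenvectors.
λ = -4: A - (-4)I = [[1, 0, 2], [1, 0, 11], [0, 0, 3]]. v must be orthogonal to every row; (row 1) × (row 2) = [0, -9, 0], so take v_1 = [0, 1, 0]^T.
λ = -3: A - (-3)I = [[0, 0, 2], [1, -1, 11], [0, 0, 2]]. v must be orthogonal to every row; (row 1) × (row 2) = [2, 2, 0], so take v_2 = [-1, -1, 0]^T.
λ = -1: A - (-1)I = [[-2, 0, 2], [1, -3, 11], [0, 0, 0]]. v must be orthogonal to every row; (row 1) × (row 2) = [6, 24, 6], so take v_3 = [1, 4, 1]^T.
V = [v_1 v_2 v_3] = [[0, -1, 1], [1, -1, 4], [0, 0, 1]] has det V = 1, so V^{-1} = adj(V)/det V = [[-1, 1, -3], [-1, 0, 1], [0, 0, 1]].
Modal coordinates z(0) = V^{-1} x(0): (-1)·2 + 1·0 + (-3)·(-2) = 4; (-1)·2 + 0·0 + 1·(-2) = -4; 0·2 + 0·0 + 1·(-2) = -2; so z(0) = [4, -4, -2]^T.
x_3(t) = Σ_i (v_i)_3 · z_i(0) · e^{λ_i t} (row 3 of V times the modal terms).
x_3(2.0) = 0·4·e^{-4·2.0} + 0·(-4)·e^{-3·2.0} + 1·(-2)·e^{-1·2.0} = 0·0.000335 + 0·0.002479 + (-2)·0.135335 = -0.2707.

-0.2707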